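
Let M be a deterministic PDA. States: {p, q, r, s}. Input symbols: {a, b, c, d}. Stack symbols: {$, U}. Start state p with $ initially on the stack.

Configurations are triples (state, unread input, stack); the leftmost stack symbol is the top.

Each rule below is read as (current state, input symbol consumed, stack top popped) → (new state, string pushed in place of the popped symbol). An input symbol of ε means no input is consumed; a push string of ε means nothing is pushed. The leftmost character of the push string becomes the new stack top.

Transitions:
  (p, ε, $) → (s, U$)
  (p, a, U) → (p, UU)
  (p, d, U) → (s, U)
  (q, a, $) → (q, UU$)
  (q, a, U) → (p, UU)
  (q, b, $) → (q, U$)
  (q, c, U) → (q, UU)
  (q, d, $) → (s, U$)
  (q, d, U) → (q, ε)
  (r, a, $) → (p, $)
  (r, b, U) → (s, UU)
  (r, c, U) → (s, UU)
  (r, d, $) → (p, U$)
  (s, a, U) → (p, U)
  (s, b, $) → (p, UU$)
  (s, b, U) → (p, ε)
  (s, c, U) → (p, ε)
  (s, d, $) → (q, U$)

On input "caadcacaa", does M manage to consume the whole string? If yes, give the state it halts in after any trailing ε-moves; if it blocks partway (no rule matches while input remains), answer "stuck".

stuck

(p, caadcacaa, $)
  ε-move, top $: go to s, push U$ → (s, caadcacaa, U$)
  read c, top U: go to p, push ε → (p, aadcacaa, $)
  ε-move, top $: go to s, push U$ → (s, aadcacaa, U$)
  read a, top U: go to p, push U → (p, adcacaa, U$)
  read a, top U: go to p, push UU → (p, dcacaa, UU$)
  read d, top U: go to s, push U → (s, cacaa, UU$)
  read c, top U: go to p, push ε → (p, acaa, U$)
  read a, top U: go to p, push UU → (p, caa, UU$)
No transition for (p, c, top U); M blocks with input caa remaining.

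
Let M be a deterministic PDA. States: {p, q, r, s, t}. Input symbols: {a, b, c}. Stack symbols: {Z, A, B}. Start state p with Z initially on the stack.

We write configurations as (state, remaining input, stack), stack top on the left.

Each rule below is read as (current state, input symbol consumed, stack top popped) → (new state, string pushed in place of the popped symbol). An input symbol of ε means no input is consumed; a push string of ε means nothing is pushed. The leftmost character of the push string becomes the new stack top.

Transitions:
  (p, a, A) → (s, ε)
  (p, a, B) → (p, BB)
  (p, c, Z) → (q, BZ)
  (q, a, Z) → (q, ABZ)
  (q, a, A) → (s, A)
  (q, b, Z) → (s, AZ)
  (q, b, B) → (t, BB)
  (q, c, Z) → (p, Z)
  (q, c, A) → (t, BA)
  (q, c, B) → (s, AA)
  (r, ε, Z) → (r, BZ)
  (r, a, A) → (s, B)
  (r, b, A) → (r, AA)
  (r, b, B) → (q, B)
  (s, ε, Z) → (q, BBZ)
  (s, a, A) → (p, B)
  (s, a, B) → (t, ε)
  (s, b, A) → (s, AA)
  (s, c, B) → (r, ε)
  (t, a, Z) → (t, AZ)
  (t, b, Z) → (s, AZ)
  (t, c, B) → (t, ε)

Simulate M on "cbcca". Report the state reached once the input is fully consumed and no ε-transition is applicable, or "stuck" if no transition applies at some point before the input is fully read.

(p, cbcca, Z)
  read c, top Z: go to q, push BZ → (q, bcca, BZ)
  read b, top B: go to t, push BB → (t, cca, BBZ)
  read c, top B: go to t, push ε → (t, ca, BZ)
  read c, top B: go to t, push ε → (t, a, Z)
  read a, top Z: go to t, push AZ → (t, ε, AZ)
All input consumed; M is in state t.

t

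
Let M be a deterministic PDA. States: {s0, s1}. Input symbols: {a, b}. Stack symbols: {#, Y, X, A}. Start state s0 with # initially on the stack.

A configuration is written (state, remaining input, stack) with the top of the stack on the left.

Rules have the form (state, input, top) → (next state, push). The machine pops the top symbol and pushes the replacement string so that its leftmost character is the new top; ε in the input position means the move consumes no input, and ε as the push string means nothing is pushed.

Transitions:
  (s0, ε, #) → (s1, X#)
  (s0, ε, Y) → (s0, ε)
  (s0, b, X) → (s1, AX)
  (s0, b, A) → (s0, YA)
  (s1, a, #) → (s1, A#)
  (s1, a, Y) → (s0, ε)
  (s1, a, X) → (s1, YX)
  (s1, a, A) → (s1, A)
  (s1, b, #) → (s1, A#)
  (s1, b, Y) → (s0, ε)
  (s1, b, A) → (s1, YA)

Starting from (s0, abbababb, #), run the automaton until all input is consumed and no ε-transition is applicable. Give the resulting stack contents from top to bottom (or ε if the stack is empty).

AX#

(s0, abbababb, #)
  ε-move, top #: go to s1, push X# → (s1, abbababb, X#)
  read a, top X: go to s1, push YX → (s1, bbababb, YX#)
  read b, top Y: go to s0, push ε → (s0, bababb, X#)
  read b, top X: go to s1, push AX → (s1, ababb, AX#)
  read a, top A: go to s1, push A → (s1, babb, AX#)
  read b, top A: go to s1, push YA → (s1, abb, YAX#)
  read a, top Y: go to s0, push ε → (s0, bb, AX#)
  read b, top A: go to s0, push YA → (s0, b, YAX#)
  ε-move, top Y: go to s0, push ε → (s0, b, AX#)
  read b, top A: go to s0, push YA → (s0, ε, YAX#)
  ε-move, top Y: go to s0, push ε → (s0, ε, AX#)
All input consumed in state s0 with stack AX#.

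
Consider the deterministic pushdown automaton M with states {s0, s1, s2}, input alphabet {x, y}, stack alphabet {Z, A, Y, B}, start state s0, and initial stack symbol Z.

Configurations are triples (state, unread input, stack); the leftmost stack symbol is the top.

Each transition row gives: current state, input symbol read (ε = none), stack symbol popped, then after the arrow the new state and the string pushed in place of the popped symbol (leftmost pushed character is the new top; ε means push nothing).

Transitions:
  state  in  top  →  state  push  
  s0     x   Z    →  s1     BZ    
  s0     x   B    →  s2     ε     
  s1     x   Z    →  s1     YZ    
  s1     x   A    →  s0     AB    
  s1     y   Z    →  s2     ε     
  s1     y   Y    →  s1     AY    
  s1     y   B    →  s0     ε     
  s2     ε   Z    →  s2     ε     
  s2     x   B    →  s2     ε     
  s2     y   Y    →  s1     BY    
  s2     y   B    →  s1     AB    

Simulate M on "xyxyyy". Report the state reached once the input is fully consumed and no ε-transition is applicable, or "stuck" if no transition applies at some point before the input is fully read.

(s0, xyxyyy, Z) ⊢ (s1, yxyyy, BZ) ⊢ (s0, xyyy, Z) ⊢ (s1, yyy, BZ) ⊢ (s0, yy, Z)
No transition for (s0, y, top Z); M blocks with input yy remaining.

stuck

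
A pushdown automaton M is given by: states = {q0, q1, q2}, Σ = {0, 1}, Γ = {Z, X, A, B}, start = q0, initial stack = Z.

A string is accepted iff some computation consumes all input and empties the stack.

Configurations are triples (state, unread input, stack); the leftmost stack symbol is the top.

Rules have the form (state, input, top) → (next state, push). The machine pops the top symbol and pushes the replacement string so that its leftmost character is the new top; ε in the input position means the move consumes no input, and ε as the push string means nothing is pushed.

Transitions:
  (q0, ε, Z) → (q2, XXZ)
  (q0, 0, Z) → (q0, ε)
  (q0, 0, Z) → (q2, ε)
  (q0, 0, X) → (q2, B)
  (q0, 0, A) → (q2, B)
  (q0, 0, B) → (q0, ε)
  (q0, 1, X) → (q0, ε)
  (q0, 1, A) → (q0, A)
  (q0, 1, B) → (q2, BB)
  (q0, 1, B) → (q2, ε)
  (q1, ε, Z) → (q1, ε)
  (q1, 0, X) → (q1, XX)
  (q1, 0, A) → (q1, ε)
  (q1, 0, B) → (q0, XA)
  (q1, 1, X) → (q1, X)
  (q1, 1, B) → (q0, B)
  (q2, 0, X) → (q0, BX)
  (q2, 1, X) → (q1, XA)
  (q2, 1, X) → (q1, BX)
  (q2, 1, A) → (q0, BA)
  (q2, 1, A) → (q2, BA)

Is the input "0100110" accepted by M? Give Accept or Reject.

One accepting computation: (q0, 0100110, Z) ⊢ (q2, 0100110, XXZ) ⊢ (q0, 100110, BXXZ) ⊢ (q2, 00110, XXZ) ⊢ (q0, 0110, BXXZ) ⊢ (q0, 110, XXZ) ⊢ (q0, 10, XZ) ⊢ (q0, 0, Z) ⊢ (q0, ε, ε)
All input consumed and the stack is empty.

Accept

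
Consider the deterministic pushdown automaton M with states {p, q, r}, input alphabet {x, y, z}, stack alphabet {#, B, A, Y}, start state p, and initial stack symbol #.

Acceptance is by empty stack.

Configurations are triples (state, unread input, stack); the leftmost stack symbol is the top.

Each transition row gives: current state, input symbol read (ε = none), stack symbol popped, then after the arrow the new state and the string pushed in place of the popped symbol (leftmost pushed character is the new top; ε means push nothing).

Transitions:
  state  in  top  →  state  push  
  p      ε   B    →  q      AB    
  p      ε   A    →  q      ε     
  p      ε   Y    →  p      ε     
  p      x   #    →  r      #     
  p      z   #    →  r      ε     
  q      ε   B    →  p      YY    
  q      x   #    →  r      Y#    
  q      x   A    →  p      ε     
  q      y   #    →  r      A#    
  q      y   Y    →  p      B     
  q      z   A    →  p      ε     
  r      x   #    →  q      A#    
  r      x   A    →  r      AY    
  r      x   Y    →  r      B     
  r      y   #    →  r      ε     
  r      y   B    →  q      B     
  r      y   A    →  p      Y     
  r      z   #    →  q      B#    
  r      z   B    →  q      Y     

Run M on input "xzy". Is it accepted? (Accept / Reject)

Reject

(p, xzy, #)
  read x, top #: go to r, push # → (r, zy, #)
  read z, top #: go to q, push B# → (q, y, B#)
  ε-move, top B: go to p, push YY → (p, y, YY#)
  ε-move, top Y: go to p, push ε → (p, y, Y#)
  ε-move, top Y: go to p, push ε → (p, y, #)
No transition applies at (p, y, #); input not fully consumed.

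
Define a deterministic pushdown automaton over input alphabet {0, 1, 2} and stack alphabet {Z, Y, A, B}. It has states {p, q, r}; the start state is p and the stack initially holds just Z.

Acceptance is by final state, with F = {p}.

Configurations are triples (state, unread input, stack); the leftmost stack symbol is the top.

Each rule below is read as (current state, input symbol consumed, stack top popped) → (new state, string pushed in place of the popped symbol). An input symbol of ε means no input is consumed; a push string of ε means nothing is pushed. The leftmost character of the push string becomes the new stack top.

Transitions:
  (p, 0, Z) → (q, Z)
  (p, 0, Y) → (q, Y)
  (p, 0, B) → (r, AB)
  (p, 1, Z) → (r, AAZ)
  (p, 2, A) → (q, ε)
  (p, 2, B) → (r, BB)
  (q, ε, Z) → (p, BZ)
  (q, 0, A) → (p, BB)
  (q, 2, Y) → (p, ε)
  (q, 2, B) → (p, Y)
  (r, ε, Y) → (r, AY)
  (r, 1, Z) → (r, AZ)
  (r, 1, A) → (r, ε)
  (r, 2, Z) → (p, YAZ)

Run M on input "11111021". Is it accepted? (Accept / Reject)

Reject

(p, 11111021, Z) ⊢ (r, 1111021, AAZ) ⊢ (r, 111021, AZ) ⊢ (r, 11021, Z) ⊢ (r, 1021, AZ) ⊢ (r, 021, Z)
No transition applies at (r, 021, Z); input not fully consumed.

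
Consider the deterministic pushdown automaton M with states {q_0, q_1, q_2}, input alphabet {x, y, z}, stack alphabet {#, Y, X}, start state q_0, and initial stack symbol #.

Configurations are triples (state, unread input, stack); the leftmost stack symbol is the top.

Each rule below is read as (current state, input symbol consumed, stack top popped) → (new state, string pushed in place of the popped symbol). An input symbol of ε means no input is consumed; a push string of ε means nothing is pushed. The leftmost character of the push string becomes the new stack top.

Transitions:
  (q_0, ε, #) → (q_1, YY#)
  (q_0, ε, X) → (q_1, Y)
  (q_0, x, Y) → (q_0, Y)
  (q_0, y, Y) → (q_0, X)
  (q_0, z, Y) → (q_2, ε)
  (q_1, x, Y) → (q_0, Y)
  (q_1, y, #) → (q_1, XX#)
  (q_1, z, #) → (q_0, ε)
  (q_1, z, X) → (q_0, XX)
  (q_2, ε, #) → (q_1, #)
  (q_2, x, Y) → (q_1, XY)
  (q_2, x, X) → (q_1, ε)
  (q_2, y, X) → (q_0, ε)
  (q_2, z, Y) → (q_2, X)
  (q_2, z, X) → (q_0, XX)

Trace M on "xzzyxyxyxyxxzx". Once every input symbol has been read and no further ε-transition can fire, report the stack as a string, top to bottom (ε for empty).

(q_0, xzzyxyxyxyxxzx, #) ⊢ (q_1, xzzyxyxyxyxxzx, YY#) ⊢ (q_0, zzyxyxyxyxxzx, YY#) ⊢ (q_2, zyxyxyxyxxzx, Y#) ⊢ (q_2, yxyxyxyxxzx, X#) ⊢ (q_0, xyxyxyxxzx, #) ⊢ (q_1, xyxyxyxxzx, YY#) ⊢ (q_0, yxyxyxxzx, YY#) ⊢ (q_0, xyxyxxzx, XY#) ⊢ (q_1, xyxyxxzx, YY#) ⊢ (q_0, yxyxxzx, YY#) ⊢ (q_0, xyxxzx, XY#) ⊢ (q_1, xyxxzx, YY#) ⊢ (q_0, yxxzx, YY#) ⊢ (q_0, xxzx, XY#) ⊢ (q_1, xxzx, YY#) ⊢ (q_0, xzx, YY#) ⊢ (q_0, zx, YY#) ⊢ (q_2, x, Y#) ⊢ (q_1, ε, XY#)
All input consumed in state q_1 with stack XY#.

XY#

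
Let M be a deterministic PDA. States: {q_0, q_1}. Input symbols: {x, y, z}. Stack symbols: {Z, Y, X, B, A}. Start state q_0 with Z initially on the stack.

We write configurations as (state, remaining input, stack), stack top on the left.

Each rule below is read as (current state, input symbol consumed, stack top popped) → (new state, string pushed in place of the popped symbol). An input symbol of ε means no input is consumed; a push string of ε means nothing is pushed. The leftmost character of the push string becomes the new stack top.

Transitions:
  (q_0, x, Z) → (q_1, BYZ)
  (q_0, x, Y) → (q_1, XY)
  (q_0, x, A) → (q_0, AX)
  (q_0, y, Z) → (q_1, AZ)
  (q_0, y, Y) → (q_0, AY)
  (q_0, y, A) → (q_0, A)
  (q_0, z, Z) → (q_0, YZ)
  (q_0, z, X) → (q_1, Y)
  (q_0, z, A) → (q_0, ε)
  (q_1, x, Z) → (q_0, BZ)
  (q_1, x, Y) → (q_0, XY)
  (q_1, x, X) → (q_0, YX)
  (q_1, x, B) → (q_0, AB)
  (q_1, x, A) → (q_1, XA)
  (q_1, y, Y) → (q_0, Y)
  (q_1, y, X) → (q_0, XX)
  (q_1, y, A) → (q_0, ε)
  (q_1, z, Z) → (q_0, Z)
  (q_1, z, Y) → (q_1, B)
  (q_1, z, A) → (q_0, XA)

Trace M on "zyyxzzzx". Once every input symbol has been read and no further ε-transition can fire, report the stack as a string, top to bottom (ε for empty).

ABYZ

(q_0, zyyxzzzx, Z)
  read z, top Z: go to q_0, push YZ → (q_0, yyxzzzx, YZ)
  read y, top Y: go to q_0, push AY → (q_0, yxzzzx, AYZ)
  read y, top A: go to q_0, push A → (q_0, xzzzx, AYZ)
  read x, top A: go to q_0, push AX → (q_0, zzzx, AXYZ)
  read z, top A: go to q_0, push ε → (q_0, zzx, XYZ)
  read z, top X: go to q_1, push Y → (q_1, zx, YYZ)
  read z, top Y: go to q_1, push B → (q_1, x, BYZ)
  read x, top B: go to q_0, push AB → (q_0, ε, ABYZ)
All input consumed in state q_0 with stack ABYZ.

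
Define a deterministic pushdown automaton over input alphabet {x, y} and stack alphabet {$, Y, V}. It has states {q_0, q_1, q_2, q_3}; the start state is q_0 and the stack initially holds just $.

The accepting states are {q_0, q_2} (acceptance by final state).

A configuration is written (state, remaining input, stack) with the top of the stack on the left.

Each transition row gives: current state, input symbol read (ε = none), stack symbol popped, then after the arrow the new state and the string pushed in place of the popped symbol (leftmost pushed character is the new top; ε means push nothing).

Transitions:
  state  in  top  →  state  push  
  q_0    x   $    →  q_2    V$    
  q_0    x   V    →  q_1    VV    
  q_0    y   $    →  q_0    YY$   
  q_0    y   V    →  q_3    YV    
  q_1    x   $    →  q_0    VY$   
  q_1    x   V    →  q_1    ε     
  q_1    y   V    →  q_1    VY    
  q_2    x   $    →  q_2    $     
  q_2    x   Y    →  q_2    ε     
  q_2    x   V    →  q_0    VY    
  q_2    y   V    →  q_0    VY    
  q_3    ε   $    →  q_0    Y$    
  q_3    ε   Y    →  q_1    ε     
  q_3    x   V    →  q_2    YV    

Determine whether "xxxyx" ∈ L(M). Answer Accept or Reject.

Reject

(q_0, xxxyx, $)
  read x, top $: go to q_2, push V$ → (q_2, xxyx, V$)
  read x, top V: go to q_0, push VY → (q_0, xyx, VY$)
  read x, top V: go to q_1, push VV → (q_1, yx, VVY$)
  read y, top V: go to q_1, push VY → (q_1, x, VYVY$)
  read x, top V: go to q_1, push ε → (q_1, ε, YVY$)
All input consumed; state q_1 ∉ F and no further ε-move applies.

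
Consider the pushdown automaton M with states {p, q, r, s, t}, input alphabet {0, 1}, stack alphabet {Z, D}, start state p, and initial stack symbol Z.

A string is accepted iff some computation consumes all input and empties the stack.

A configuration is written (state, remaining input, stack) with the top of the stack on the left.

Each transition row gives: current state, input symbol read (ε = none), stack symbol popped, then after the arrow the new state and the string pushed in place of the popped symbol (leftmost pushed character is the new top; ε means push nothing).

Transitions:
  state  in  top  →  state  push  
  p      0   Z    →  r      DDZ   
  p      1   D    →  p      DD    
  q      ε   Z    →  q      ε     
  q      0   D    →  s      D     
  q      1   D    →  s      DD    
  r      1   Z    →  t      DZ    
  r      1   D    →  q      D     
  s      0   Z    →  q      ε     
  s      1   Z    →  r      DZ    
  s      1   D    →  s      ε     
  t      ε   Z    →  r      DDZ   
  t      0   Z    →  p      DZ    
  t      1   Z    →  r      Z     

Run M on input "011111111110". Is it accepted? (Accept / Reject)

One accepting computation: (p, 011111111110, Z) ⊢ (r, 11111111110, DDZ) ⊢ (q, 1111111110, DDZ) ⊢ (s, 111111110, DDDZ) ⊢ (s, 11111110, DDZ) ⊢ (s, 1111110, DZ) ⊢ (s, 111110, Z) ⊢ (r, 11110, DZ) ⊢ (q, 1110, DZ) ⊢ (s, 110, DDZ) ⊢ (s, 10, DZ) ⊢ (s, 0, Z) ⊢ (q, ε, ε)
All input consumed and the stack is empty.

Accept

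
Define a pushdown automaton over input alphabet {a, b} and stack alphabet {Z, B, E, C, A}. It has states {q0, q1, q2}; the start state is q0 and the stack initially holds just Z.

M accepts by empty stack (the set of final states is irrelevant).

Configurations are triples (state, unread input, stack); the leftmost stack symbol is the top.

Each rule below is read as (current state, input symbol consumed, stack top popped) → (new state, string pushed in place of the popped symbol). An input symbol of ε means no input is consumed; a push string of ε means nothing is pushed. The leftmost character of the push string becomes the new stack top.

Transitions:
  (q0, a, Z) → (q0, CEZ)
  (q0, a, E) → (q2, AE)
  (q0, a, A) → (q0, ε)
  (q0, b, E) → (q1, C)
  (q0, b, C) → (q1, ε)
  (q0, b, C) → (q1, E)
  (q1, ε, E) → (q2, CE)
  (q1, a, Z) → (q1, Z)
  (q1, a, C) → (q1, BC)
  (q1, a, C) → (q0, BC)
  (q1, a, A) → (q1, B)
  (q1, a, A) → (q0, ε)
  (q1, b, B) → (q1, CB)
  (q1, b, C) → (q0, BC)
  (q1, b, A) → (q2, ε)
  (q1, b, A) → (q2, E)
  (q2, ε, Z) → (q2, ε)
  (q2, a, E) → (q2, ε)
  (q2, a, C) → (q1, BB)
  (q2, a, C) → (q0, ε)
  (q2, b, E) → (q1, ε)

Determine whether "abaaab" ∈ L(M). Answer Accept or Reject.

No computation consumes all input and empties the stack.

Reject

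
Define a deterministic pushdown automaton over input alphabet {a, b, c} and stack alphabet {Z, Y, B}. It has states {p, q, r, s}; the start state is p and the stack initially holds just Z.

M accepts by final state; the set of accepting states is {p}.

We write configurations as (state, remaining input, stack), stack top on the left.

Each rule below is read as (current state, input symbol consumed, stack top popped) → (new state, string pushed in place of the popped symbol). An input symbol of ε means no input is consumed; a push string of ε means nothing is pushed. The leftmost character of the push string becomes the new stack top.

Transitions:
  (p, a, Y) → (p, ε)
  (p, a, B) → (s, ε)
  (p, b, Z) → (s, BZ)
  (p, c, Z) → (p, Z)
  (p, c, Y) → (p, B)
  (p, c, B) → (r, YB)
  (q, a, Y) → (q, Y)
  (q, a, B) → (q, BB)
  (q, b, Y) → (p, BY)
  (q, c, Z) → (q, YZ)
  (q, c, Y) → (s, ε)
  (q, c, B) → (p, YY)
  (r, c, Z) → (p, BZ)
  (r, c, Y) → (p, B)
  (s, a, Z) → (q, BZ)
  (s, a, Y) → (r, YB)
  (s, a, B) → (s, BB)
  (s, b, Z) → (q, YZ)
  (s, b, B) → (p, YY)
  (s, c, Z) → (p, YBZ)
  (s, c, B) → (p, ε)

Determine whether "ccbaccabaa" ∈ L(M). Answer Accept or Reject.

(p, ccbaccabaa, Z)
  read c, top Z: go to p, push Z → (p, cbaccabaa, Z)
  read c, top Z: go to p, push Z → (p, baccabaa, Z)
  read b, top Z: go to s, push BZ → (s, accabaa, BZ)
  read a, top B: go to s, push BB → (s, ccabaa, BBZ)
  read c, top B: go to p, push ε → (p, cabaa, BZ)
  read c, top B: go to r, push YB → (r, abaa, YBZ)
No transition applies at (r, abaa, YBZ); input not fully consumed.

Reject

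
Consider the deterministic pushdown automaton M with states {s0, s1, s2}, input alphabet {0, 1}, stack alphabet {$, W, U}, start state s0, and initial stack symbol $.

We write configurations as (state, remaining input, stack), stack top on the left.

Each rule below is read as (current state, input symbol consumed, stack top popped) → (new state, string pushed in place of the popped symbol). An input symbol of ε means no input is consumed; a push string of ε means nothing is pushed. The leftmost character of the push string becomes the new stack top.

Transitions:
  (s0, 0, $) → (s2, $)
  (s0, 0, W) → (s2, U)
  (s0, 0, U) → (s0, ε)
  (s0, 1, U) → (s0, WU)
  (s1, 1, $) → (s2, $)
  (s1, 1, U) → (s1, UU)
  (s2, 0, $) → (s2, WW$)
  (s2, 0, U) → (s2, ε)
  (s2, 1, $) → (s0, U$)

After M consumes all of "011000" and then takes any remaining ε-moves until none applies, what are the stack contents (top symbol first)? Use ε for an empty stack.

$

(s0, 011000, $)
  read 0, top $: go to s2, push $ → (s2, 11000, $)
  read 1, top $: go to s0, push U$ → (s0, 1000, U$)
  read 1, top U: go to s0, push WU → (s0, 000, WU$)
  read 0, top W: go to s2, push U → (s2, 00, UU$)
  read 0, top U: go to s2, push ε → (s2, 0, U$)
  read 0, top U: go to s2, push ε → (s2, ε, $)
All input consumed in state s2 with stack $.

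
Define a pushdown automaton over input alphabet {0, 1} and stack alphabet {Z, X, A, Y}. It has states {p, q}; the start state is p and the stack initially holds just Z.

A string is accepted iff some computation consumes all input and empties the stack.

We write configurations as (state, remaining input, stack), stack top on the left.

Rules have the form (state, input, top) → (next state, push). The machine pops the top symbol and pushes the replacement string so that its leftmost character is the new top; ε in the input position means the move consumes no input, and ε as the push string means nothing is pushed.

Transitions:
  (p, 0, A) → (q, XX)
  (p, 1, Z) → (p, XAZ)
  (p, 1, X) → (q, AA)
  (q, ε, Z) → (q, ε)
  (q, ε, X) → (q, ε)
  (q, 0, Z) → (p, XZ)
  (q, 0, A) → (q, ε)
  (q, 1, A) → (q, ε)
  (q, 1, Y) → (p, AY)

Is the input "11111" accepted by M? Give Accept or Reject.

Accept

One accepting computation: (p, 11111, Z) ⊢ (p, 1111, XAZ) ⊢ (q, 111, AAAZ) ⊢ (q, 11, AAZ) ⊢ (q, 1, AZ) ⊢ (q, ε, Z) ⊢ (q, ε, ε)
All input consumed and the stack is empty.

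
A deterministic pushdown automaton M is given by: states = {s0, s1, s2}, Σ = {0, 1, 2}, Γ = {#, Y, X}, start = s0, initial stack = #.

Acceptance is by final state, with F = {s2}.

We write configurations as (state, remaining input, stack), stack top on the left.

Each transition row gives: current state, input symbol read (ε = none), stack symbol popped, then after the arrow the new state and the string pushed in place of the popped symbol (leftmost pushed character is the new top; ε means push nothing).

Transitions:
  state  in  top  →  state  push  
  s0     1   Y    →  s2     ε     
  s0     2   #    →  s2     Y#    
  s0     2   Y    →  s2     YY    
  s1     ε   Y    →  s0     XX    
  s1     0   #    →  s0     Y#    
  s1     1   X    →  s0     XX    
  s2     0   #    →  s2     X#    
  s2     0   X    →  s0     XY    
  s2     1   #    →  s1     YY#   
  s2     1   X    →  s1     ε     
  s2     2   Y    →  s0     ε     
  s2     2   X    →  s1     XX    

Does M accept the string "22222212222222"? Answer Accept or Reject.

Reject

(s0, 22222212222222, #)
  read 2, top #: go to s2, push Y# → (s2, 2222212222222, Y#)
  read 2, top Y: go to s0, push ε → (s0, 222212222222, #)
  read 2, top #: go to s2, push Y# → (s2, 22212222222, Y#)
  read 2, top Y: go to s0, push ε → (s0, 2212222222, #)
  read 2, top #: go to s2, push Y# → (s2, 212222222, Y#)
  read 2, top Y: go to s0, push ε → (s0, 12222222, #)
No transition applies at (s0, 12222222, #); input not fully consumed.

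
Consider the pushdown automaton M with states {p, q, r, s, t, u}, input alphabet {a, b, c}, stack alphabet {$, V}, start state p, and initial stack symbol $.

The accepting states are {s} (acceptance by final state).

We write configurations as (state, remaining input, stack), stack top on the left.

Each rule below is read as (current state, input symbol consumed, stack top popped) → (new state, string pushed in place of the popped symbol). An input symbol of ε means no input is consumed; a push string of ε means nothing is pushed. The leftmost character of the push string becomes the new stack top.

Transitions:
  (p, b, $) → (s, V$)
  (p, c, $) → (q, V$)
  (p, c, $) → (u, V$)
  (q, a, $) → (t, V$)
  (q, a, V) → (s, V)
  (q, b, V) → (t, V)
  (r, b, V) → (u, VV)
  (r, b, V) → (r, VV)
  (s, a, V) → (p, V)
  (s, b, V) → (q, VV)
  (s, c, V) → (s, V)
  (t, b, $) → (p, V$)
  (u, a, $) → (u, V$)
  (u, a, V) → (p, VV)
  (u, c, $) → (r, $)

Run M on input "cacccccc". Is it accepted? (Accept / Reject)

One accepting computation: (p, cacccccc, $) ⊢ (q, acccccc, V$) ⊢ (s, cccccc, V$) ⊢ (s, ccccc, V$) ⊢ (s, cccc, V$) ⊢ (s, ccc, V$) ⊢ (s, cc, V$) ⊢ (s, c, V$) ⊢ (s, ε, V$)
All input consumed and state s ∈ F.

Accept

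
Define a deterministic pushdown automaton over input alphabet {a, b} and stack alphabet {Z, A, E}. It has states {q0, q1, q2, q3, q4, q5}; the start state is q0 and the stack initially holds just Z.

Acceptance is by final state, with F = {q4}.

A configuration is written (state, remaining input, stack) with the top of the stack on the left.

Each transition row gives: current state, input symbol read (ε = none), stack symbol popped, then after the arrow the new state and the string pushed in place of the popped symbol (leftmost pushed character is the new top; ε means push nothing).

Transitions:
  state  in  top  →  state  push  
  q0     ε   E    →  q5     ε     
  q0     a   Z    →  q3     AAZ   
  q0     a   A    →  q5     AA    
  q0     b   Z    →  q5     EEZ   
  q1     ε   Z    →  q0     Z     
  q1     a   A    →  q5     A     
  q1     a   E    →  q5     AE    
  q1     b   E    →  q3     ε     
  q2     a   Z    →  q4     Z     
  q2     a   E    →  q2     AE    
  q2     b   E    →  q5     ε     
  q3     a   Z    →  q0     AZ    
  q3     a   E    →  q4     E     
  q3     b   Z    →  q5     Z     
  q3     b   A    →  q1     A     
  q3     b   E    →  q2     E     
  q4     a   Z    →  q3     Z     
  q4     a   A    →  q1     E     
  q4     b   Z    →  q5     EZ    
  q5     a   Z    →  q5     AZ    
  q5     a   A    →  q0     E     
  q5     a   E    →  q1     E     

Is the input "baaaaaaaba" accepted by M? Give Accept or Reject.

Accept

(q0, baaaaaaaba, Z) ⊢ (q5, aaaaaaaba, EEZ) ⊢ (q1, aaaaaaba, EEZ) ⊢ (q5, aaaaaba, AEEZ) ⊢ (q0, aaaaba, EEEZ) ⊢ (q5, aaaaba, EEZ) ⊢ (q1, aaaba, EEZ) ⊢ (q5, aaba, AEEZ) ⊢ (q0, aba, EEEZ) ⊢ (q5, aba, EEZ) ⊢ (q1, ba, EEZ) ⊢ (q3, a, EZ) ⊢ (q4, ε, EZ)
All input consumed; state q4 ∈ F.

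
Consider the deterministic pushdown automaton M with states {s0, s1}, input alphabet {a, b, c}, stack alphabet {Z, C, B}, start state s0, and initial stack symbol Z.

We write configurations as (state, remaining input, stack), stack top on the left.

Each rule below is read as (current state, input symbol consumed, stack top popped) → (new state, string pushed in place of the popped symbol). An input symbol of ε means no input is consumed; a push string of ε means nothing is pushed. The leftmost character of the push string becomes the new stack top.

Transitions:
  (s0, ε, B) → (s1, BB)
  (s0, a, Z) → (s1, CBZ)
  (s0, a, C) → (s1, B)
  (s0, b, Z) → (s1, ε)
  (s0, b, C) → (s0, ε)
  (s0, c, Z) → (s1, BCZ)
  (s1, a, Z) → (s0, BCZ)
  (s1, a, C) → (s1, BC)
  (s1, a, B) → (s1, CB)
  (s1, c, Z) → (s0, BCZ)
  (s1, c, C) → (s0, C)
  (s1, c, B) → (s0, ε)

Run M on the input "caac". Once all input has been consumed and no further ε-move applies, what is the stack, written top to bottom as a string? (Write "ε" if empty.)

CBCZ

(s0, caac, Z)
  read c, top Z: go to s1, push BCZ → (s1, aac, BCZ)
  read a, top B: go to s1, push CB → (s1, ac, CBCZ)
  read a, top C: go to s1, push BC → (s1, c, BCBCZ)
  read c, top B: go to s0, push ε → (s0, ε, CBCZ)
All input consumed in state s0 with stack CBCZ.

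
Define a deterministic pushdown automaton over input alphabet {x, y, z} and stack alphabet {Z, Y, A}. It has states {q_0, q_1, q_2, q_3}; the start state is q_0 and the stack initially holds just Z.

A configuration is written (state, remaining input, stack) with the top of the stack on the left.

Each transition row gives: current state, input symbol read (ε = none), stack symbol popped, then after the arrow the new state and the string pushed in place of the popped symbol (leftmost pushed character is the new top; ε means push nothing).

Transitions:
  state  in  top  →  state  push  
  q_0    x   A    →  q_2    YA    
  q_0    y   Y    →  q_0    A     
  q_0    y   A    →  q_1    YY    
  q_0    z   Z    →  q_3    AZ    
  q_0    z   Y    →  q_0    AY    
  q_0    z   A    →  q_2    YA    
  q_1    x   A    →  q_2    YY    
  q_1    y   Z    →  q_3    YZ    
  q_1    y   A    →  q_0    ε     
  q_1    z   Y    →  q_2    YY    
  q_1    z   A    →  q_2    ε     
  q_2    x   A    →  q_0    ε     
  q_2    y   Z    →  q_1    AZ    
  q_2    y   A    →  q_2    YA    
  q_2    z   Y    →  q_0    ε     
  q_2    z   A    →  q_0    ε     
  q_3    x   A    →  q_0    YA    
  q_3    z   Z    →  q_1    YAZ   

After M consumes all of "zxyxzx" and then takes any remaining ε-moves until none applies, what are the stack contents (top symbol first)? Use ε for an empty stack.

(q_0, zxyxzx, Z)
  read z, top Z: go to q_3, push AZ → (q_3, xyxzx, AZ)
  read x, top A: go to q_0, push YA → (q_0, yxzx, YAZ)
  read y, top Y: go to q_0, push A → (q_0, xzx, AAZ)
  read x, top A: go to q_2, push YA → (q_2, zx, YAAZ)
  read z, top Y: go to q_0, push ε → (q_0, x, AAZ)
  read x, top A: go to q_2, push YA → (q_2, ε, YAAZ)
All input consumed in state q_2 with stack YAAZ.

YAAZ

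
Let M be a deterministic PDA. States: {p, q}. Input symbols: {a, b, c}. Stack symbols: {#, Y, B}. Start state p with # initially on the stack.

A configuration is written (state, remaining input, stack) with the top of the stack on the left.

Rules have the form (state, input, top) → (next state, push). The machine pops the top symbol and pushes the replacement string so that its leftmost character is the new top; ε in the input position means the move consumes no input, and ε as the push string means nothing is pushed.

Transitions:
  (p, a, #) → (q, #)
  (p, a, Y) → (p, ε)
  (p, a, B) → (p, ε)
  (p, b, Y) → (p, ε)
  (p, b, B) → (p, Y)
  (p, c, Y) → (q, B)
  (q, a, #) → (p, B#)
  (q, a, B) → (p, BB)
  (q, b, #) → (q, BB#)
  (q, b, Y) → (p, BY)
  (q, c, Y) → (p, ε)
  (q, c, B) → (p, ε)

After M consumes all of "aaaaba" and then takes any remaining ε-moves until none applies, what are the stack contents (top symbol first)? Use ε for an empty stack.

BBB#

(p, aaaaba, #)
  read a, top #: go to q, push # → (q, aaaba, #)
  read a, top #: go to p, push B# → (p, aaba, B#)
  read a, top B: go to p, push ε → (p, aba, #)
  read a, top #: go to q, push # → (q, ba, #)
  read b, top #: go to q, push BB# → (q, a, BB#)
  read a, top B: go to p, push BB → (p, ε, BBB#)
All input consumed in state p with stack BBB#.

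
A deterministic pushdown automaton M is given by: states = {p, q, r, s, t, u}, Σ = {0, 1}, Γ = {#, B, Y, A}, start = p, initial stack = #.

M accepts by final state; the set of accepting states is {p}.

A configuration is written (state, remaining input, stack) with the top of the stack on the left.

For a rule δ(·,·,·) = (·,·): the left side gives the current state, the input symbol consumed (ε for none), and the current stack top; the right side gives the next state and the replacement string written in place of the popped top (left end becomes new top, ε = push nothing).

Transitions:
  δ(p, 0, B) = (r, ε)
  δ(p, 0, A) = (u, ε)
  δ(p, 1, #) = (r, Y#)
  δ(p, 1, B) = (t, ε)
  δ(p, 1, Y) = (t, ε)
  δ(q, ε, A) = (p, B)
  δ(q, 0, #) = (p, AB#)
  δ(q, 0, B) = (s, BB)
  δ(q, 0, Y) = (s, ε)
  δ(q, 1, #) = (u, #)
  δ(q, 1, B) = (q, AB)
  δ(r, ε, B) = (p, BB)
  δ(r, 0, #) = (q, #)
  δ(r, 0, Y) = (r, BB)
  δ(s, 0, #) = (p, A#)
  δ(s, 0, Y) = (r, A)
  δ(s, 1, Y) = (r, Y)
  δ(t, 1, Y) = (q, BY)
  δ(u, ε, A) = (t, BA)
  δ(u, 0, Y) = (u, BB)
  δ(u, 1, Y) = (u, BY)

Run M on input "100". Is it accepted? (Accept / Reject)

Accept

(p, 100, #)
  read 1, top #: go to r, push Y# → (r, 00, Y#)
  read 0, top Y: go to r, push BB → (r, 0, BB#)
  ε-move, top B: go to p, push BB → (p, 0, BBB#)
  read 0, top B: go to r, push ε → (r, ε, BB#)
  ε-move, top B: go to p, push BB → (p, ε, BBB#)
All input consumed; state p ∈ F.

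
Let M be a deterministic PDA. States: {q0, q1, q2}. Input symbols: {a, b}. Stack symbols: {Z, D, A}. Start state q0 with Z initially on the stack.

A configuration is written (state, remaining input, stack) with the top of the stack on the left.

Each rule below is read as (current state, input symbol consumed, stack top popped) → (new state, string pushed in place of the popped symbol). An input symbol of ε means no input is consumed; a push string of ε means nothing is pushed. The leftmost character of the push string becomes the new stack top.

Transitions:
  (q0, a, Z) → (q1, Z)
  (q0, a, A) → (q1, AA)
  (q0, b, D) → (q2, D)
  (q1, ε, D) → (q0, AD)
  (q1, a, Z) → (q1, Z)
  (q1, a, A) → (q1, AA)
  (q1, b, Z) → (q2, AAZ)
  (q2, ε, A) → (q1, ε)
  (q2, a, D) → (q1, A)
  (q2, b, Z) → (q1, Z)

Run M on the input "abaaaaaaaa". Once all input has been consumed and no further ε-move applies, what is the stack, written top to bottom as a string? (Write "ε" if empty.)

AAAAAAAAAZ

(q0, abaaaaaaaa, Z) ⊢ (q1, baaaaaaaa, Z) ⊢ (q2, aaaaaaaa, AAZ) ⊢ (q1, aaaaaaaa, AZ) ⊢ (q1, aaaaaaa, AAZ) ⊢ (q1, aaaaaa, AAAZ) ⊢ (q1, aaaaa, AAAAZ) ⊢ (q1, aaaa, AAAAAZ) ⊢ (q1, aaa, AAAAAAZ) ⊢ (q1, aa, AAAAAAAZ) ⊢ (q1, a, AAAAAAAAZ) ⊢ (q1, ε, AAAAAAAAAZ)
All input consumed in state q1 with stack AAAAAAAAAZ.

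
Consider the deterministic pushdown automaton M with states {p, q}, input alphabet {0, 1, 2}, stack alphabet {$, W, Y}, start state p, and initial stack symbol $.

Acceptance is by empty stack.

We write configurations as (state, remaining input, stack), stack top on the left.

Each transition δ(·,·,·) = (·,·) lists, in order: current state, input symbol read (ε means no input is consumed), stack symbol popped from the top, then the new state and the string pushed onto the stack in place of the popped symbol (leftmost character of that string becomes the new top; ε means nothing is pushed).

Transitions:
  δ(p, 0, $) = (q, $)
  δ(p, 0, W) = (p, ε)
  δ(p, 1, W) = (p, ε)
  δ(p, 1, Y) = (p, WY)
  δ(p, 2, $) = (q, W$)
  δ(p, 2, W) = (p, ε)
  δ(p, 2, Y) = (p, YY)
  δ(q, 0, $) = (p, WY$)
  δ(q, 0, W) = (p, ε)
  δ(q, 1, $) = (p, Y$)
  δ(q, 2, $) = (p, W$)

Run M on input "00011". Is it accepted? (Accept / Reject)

Reject

(p, 00011, $)
  read 0, top $: go to q, push $ → (q, 0011, $)
  read 0, top $: go to p, push WY$ → (p, 011, WY$)
  read 0, top W: go to p, push ε → (p, 11, Y$)
  read 1, top Y: go to p, push WY → (p, 1, WY$)
  read 1, top W: go to p, push ε → (p, ε, Y$)
All input consumed; stack is Y$, not empty, and no further ε-move applies.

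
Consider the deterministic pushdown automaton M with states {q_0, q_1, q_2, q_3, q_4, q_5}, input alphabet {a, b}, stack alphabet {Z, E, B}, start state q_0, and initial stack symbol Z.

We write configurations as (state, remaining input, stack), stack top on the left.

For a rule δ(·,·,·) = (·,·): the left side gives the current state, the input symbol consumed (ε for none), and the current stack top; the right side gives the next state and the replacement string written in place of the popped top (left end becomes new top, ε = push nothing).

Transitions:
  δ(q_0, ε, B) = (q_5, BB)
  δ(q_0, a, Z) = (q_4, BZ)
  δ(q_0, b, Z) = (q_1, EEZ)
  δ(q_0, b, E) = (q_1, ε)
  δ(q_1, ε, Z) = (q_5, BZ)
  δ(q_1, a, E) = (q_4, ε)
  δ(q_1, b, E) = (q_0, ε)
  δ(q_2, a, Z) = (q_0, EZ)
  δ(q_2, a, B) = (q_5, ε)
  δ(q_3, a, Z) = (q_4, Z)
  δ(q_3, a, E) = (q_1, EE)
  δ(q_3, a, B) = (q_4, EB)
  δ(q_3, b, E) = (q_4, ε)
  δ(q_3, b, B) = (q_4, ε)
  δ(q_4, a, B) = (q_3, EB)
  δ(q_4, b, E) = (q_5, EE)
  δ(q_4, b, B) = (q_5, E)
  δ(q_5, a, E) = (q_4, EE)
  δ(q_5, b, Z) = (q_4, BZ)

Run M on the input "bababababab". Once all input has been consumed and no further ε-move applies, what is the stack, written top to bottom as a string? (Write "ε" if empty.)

EEEEEEEEEEZ

(q_0, bababababab, Z)
  read b, top Z: go to q_1, push EEZ → (q_1, ababababab, EEZ)
  read a, top E: go to q_4, push ε → (q_4, babababab, EZ)
  read b, top E: go to q_5, push EE → (q_5, abababab, EEZ)
  read a, top E: go to q_4, push EE → (q_4, bababab, EEEZ)
  read b, top E: go to q_5, push EE → (q_5, ababab, EEEEZ)
  read a, top E: go to q_4, push EE → (q_4, babab, EEEEEZ)
  read b, top E: go to q_5, push EE → (q_5, abab, EEEEEEZ)
  read a, top E: go to q_4, push EE → (q_4, bab, EEEEEEEZ)
  read b, top E: go to q_5, push EE → (q_5, ab, EEEEEEEEZ)
  read a, top E: go to q_4, push EE → (q_4, b, EEEEEEEEEZ)
  read b, top E: go to q_5, push EE → (q_5, ε, EEEEEEEEEEZ)
All input consumed in state q_5 with stack EEEEEEEEEEZ.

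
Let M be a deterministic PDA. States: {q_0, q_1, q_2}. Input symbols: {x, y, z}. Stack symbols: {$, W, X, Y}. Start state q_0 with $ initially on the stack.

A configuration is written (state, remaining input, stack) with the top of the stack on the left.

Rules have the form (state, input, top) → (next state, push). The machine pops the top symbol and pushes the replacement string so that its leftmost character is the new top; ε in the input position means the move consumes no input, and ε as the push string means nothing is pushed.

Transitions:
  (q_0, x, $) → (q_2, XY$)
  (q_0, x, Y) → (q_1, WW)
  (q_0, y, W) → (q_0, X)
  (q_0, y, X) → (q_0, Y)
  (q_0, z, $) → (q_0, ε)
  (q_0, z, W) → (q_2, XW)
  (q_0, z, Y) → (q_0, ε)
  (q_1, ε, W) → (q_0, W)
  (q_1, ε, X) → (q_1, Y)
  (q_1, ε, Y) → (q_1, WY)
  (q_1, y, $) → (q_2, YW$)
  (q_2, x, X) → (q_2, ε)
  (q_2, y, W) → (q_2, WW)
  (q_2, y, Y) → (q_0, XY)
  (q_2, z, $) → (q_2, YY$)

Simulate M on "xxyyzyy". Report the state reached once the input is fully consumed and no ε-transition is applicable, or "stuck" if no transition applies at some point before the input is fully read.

(q_0, xxyyzyy, $)
  read x, top $: go to q_2, push XY$ → (q_2, xyyzyy, XY$)
  read x, top X: go to q_2, push ε → (q_2, yyzyy, Y$)
  read y, top Y: go to q_0, push XY → (q_0, yzyy, XY$)
  read y, top X: go to q_0, push Y → (q_0, zyy, YY$)
  read z, top Y: go to q_0, push ε → (q_0, yy, Y$)
No transition for (q_0, y, top Y); M blocks with input yy remaining.

stuck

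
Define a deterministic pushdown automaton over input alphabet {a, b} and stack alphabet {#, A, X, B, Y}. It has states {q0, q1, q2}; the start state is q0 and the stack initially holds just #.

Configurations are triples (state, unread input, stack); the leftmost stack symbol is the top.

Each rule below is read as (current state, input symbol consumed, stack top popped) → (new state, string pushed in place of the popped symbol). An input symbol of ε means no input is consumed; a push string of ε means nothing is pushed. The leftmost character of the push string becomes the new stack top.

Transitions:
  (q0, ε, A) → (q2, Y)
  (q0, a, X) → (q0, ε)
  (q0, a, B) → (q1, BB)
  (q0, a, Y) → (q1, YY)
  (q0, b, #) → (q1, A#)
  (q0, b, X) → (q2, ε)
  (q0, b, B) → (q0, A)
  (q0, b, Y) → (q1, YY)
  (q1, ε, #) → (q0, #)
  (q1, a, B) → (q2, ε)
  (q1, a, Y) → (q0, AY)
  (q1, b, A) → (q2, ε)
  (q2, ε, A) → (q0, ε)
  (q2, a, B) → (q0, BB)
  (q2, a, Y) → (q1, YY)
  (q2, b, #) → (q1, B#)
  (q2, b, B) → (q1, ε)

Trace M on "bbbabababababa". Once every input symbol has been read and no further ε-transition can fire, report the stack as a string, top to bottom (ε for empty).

#

(q0, bbbabababababa, #)
  read b, top #: go to q1, push A# → (q1, bbabababababa, A#)
  read b, top A: go to q2, push ε → (q2, babababababa, #)
  read b, top #: go to q1, push B# → (q1, abababababa, B#)
  read a, top B: go to q2, push ε → (q2, bababababa, #)
  read b, top #: go to q1, push B# → (q1, ababababa, B#)
  read a, top B: go to q2, push ε → (q2, babababa, #)
  read b, top #: go to q1, push B# → (q1, abababa, B#)
  read a, top B: go to q2, push ε → (q2, bababa, #)
  read b, top #: go to q1, push B# → (q1, ababa, B#)
  read a, top B: go to q2, push ε → (q2, baba, #)
  read b, top #: go to q1, push B# → (q1, aba, B#)
  read a, top B: go to q2, push ε → (q2, ba, #)
  read b, top #: go to q1, push B# → (q1, a, B#)
  read a, top B: go to q2, push ε → (q2, ε, #)
All input consumed in state q2 with stack #.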